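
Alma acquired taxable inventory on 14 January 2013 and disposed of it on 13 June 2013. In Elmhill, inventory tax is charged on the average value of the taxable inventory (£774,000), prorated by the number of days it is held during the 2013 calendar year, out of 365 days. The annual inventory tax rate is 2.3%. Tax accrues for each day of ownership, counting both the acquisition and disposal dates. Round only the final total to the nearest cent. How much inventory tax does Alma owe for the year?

£7,364.66

Days held (14 January – 13 June 2013): 151 out of 365
Tax = £774,000 × 2.3% × 151/365 = £7,364.6630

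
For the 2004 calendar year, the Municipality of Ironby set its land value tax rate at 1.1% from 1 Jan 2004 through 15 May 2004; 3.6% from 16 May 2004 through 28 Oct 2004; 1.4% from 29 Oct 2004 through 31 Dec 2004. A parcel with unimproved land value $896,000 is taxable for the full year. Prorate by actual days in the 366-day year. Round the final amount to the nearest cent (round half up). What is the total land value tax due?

$20,485.60

1 Jan – 15 May 2004: 136 days at 1.1% → $896,000 × 1.1% × 136/366 = $3,662.3388
16 May – 28 Oct 2004: 166 days at 3.6% → $896,000 × 3.6% × 166/366 = $14,629.7705
29 Oct – 31 Dec 2004: 64 days at 1.4% → $896,000 × 1.4% × 64/366 = $2,193.4863
Total = $20,485.5956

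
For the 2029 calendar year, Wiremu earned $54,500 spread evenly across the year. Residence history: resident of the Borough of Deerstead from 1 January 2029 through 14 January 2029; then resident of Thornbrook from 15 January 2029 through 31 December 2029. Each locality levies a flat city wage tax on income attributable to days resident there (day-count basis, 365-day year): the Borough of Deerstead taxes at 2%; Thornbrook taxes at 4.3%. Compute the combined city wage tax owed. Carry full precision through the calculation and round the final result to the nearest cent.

$2,295.42

The Borough of Deerstead, 1 January – 14 January 2029: 14 days → $54,500 × 2% × 14/365 = $41.8082
Thornbrook, 15 January – 31 December 2029: 351 days → $54,500 × 4.3% × 351/365 = $2,253.6123
Total = $2,295.4205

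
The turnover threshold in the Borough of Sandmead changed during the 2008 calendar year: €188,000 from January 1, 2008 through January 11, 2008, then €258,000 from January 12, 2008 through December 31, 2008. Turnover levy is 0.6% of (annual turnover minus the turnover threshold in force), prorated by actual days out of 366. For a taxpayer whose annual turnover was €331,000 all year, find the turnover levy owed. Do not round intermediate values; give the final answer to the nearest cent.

€450.62

January 1 – January 11, 2008: 11 days, exemption €188,000 → (€331,000 − €188,000) × 0.6% × 11/366 = €25.7869
January 12 – December 31, 2008: 355 days, exemption €258,000 → (€331,000 − €258,000) × 0.6% × 355/366 = €424.8361
Total = €450.6230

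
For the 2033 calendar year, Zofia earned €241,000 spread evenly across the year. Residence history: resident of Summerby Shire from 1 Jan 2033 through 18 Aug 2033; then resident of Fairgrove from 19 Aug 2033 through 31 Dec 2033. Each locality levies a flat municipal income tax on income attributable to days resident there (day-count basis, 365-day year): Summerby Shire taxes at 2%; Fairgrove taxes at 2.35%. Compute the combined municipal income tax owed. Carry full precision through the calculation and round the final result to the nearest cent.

€5,131.98

Summerby Shire, 1 Jan – 18 Aug 2033: 230 days → €241,000 × 2% × 230/365 = €3,037.2603
Fairgrove, 19 Aug – 31 Dec 2033: 135 days → €241,000 × 2.35% × 135/365 = €2,094.7192
Total = €5,131.9795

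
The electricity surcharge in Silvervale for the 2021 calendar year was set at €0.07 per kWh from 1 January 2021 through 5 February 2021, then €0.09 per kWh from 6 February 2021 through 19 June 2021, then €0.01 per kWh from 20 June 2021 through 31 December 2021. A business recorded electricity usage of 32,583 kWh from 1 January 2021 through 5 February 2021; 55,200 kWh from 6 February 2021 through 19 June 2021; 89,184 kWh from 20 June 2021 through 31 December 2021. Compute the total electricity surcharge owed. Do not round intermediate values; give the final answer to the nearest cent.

€8,140.65

1 January – 5 February 2021: 32,583 kWh at €0.07/kWh → €2,280.81
6 February – 19 June 2021: 55,200 kWh at €0.09/kWh → €4,968.00
20 June – 31 December 2021: 89,184 kWh at €0.01/kWh → €891.84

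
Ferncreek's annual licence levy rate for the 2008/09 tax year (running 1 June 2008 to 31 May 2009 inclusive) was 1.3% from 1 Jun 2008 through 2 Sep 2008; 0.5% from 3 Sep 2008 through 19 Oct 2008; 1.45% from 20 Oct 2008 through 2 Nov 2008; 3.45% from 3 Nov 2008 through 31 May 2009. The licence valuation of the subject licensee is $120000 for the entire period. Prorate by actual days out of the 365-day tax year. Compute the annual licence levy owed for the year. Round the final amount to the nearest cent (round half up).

1 Jun – 2 Sep 2008: 94 days at 1.3% → $120000 × 1.3% × 94/365 = $401.7534
3 Sep – 19 Oct 2008: 47 days at 0.5% → $120000 × 0.5% × 47/365 = $77.2603
20 Oct – 2 Nov 2008: 14 days at 1.45% → $120000 × 1.45% × 14/365 = $66.7397
3 Nov 2008 – 31 May 2009: 210 days at 3.45% → $120000 × 3.45% × 210/365 = $2381.9178
Total = $2927.6712

$2927.67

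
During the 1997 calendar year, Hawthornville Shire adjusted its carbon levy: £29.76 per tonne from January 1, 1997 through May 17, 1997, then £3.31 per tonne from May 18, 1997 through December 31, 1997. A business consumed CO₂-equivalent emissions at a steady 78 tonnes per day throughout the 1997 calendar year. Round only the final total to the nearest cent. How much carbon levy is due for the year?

January 1 – May 17, 1997: 137 days × 78 tonnes/day = 10,686 tonnes at £29.76/tonne → £318,015.36
May 18 – December 31, 1997: 228 days × 78 tonnes/day = 17,784 tonnes at £3.31/tonne → £58,865.04

£376,880.40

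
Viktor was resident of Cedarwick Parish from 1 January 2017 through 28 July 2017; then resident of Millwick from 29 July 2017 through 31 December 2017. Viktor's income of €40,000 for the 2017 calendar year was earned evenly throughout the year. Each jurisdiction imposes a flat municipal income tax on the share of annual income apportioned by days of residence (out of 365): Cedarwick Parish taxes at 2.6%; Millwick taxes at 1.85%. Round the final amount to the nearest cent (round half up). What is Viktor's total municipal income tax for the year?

Cedarwick Parish, 1 January – 28 July 2017: 209 days → €40,000 × 2.6% × 209/365 = €595.5068
Millwick, 29 July – 31 December 2017: 156 days → €40,000 × 1.85% × 156/365 = €316.2740
Total = €911.7808

€911.78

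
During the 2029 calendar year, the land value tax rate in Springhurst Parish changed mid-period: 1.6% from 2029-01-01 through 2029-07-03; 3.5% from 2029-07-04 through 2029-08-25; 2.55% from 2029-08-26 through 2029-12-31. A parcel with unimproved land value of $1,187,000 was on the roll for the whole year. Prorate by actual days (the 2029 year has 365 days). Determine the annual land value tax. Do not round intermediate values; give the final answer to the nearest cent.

2029-01-01 to 2029-07-03: 184 days at 1.6% → $1,187,000 × 1.6% × 184/365 = $9,574.0493
2029-07-04 to 2029-08-25: 53 days at 3.5% → $1,187,000 × 3.5% × 53/365 = $6,032.5616
2029-08-26 to 2029-12-31: 128 days at 2.55% → $1,187,000 × 2.55% × 128/365 = $10,614.7068
Total = $26,221.3178

$26,221.32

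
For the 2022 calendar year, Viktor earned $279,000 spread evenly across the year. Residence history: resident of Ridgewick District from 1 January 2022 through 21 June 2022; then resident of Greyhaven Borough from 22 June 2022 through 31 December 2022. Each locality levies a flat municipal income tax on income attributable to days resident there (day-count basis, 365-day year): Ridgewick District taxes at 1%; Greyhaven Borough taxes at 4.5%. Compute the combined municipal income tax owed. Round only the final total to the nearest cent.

$7,953.41

Ridgewick District, 1 January – 21 June 2022: 172 days → $279,000 × 1% × 172/365 = $1,314.7397
Greyhaven Borough, 22 June – 31 December 2022: 193 days → $279,000 × 4.5% × 193/365 = $6,638.6712
Total = $7,953.4110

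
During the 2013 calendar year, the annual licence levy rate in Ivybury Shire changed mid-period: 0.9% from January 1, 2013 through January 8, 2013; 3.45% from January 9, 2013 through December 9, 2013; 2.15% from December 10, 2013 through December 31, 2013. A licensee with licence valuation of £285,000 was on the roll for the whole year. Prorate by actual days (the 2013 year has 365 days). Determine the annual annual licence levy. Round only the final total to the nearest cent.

£9,449.90

January 1 – January 8, 2013: 8 days at 0.9% → £285,000 × 0.9% × 8/365 = £56.2192
January 9 – December 9, 2013: 335 days at 3.45% → £285,000 × 3.45% × 335/365 = £9,024.3493
December 10 – December 31, 2013: 22 days at 2.15% → £285,000 × 2.15% × 22/365 = £369.3288
Total = £9,449.8973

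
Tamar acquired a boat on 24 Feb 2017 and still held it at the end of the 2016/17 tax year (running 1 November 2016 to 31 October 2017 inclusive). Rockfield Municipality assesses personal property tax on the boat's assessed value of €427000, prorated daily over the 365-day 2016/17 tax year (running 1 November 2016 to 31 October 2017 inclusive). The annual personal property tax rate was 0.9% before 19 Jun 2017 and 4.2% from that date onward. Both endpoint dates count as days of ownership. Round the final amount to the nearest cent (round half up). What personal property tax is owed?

€7843.93

24 Feb – 18 Jun 2017: 115 days at 0.9% → €427000 × 0.9% × 115/365 = €1210.8082
19 Jun – 31 Oct 2017: 135 days at 4.2% → €427000 × 4.2% × 135/365 = €6633.1233
Total = €7843.9315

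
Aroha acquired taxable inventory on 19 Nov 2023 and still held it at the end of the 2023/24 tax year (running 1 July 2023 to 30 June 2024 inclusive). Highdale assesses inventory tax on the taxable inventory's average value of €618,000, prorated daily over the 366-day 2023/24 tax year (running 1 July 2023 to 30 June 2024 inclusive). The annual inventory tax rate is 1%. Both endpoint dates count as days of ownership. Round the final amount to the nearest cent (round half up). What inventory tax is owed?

Days held (19 Nov 2023 – 30 Jun 2024): 225 out of 366
Tax = €618,000 × 1% × 225/366 = €3,799.1803

€3,799.18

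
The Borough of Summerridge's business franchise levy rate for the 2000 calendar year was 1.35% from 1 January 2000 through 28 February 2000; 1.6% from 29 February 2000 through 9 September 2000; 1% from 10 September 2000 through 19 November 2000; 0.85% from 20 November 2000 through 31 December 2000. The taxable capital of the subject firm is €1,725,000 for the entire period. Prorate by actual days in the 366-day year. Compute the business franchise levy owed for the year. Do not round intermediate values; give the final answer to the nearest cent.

1 January – 28 February 2000: 59 days at 1.35% → €1,725,000 × 1.35% × 59/366 = €3,753.9959
29 February – 9 September 2000: 194 days at 1.6% → €1,725,000 × 1.6% × 194/366 = €14,629.5082
10 September – 19 November 2000: 71 days at 1% → €1,725,000 × 1% × 71/366 = €3,346.3115
20 November – 31 December 2000: 42 days at 0.85% → €1,725,000 × 0.85% × 42/366 = €1,682.5820
Total = €23,412.3975

€23,412.40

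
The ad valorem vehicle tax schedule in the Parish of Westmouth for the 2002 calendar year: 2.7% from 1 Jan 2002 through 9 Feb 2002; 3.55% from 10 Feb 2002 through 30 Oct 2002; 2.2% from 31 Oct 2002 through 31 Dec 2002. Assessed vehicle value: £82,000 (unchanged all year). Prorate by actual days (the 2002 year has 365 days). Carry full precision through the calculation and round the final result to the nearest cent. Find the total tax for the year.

£2,646.58

1 Jan – 9 Feb 2002: 40 days at 2.7% → £82,000 × 2.7% × 40/365 = £242.6301
10 Feb – 30 Oct 2002: 263 days at 3.55% → £82,000 × 3.55% × 263/365 = £2,097.5151
31 Oct – 31 Dec 2002: 62 days at 2.2% → £82,000 × 2.2% × 62/365 = £306.4329
Total = £2,646.5781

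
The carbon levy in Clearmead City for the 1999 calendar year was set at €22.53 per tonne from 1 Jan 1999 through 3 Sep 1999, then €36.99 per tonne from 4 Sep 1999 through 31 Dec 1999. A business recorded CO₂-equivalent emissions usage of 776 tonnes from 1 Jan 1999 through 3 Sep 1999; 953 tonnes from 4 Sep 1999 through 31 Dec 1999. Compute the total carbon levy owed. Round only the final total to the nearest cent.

1 Jan – 3 Sep 1999: 776 tonnes at €22.53/tonne → €17,483.28
4 Sep – 31 Dec 1999: 953 tonnes at €36.99/tonne → €35,251.47

€52,734.75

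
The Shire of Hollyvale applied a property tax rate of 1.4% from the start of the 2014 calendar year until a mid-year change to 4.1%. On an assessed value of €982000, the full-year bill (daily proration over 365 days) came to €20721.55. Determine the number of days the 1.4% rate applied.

269 days

Let d = days at the first rate; then 365 − d days at the second rate.
€982000 × [1.4%·d + 4.1%·(365−d)] / 365 = €20721.55
Solving gives d = 269, so the new rate took effect on 27 September 2014.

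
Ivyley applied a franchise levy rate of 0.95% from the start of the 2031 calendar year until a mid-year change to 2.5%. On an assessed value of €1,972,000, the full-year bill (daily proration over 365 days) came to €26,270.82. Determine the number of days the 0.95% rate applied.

Let d = days at the first rate; then 365 − d days at the second rate.
€1,972,000 × [0.95%·d + 2.5%·(365−d)] / 365 = €26,270.82
Solving gives d = 275, so the new rate took effect on 3 Oct 2031.

275 days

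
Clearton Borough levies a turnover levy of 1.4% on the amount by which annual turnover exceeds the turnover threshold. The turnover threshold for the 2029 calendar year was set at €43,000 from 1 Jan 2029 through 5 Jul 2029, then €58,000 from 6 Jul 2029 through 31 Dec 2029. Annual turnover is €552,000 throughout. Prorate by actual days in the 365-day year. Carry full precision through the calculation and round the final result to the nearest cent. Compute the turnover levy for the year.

1 Jan – 5 Jul 2029: 186 days, exemption €43,000 → (€552,000 − €43,000) × 1.4% × 186/365 = €3,631.3315
6 Jul – 31 Dec 2029: 179 days, exemption €58,000 → (€552,000 − €58,000) × 1.4% × 179/365 = €3,391.6822
Total = €7,023.0137

€7,023.01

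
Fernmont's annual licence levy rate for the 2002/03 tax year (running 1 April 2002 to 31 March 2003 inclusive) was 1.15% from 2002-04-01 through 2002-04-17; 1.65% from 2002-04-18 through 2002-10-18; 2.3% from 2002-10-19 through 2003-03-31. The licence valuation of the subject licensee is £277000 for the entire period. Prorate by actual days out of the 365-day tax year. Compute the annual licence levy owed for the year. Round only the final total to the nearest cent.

£5314.98

2002-04-01 to 2002-04-17: 17 days at 1.15% → £277000 × 1.15% × 17/365 = £148.3658
2002-04-18 to 2002-10-18: 184 days at 1.65% → £277000 × 1.65% × 184/365 = £2304.0329
2002-10-19 to 2003-03-31: 164 days at 2.3% → £277000 × 2.3% × 164/365 = £2862.5863
Total = £5314.9849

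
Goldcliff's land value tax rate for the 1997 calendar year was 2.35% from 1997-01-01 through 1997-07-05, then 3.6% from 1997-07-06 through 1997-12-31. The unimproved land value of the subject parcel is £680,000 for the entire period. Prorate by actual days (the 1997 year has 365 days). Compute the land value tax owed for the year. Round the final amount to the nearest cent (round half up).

£20,148.49

1997-01-01 to 1997-07-05: 186 days at 2.35% → £680,000 × 2.35% × 186/365 = £8,143.2329
1997-07-06 to 1997-12-31: 179 days at 3.6% → £680,000 × 3.6% × 179/365 = £12,005.2603
Total = £20,148.4932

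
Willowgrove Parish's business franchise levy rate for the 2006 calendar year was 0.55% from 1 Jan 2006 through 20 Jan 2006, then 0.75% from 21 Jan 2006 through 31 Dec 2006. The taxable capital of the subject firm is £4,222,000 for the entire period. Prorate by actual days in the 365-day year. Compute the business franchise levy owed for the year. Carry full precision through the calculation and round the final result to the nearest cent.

£31,202.32

1 Jan – 20 Jan 2006: 20 days at 0.55% → £4,222,000 × 0.55% × 20/365 = £1,272.3836
21 Jan – 31 Dec 2006: 345 days at 0.75% → £4,222,000 × 0.75% × 345/365 = £29,929.9315
Total = £31,202.3151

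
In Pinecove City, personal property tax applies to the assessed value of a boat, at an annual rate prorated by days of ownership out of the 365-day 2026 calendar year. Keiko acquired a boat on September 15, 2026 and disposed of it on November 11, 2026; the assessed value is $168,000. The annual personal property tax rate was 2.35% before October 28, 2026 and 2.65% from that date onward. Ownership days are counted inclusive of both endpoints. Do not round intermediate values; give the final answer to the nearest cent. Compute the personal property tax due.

September 15 – October 27, 2026: 43 days at 2.35% → $168,000 × 2.35% × 43/365 = $465.1068
October 28 – November 11, 2026: 15 days at 2.65% → $168,000 × 2.65% × 15/365 = $182.9589
Total = $648.0658

$648.07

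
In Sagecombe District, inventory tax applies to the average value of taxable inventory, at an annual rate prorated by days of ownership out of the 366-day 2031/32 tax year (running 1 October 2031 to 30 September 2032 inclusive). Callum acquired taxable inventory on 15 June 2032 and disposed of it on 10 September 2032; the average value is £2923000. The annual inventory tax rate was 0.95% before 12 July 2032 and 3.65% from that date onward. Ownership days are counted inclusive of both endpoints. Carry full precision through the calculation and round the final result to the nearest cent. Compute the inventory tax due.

15 June – 11 July 2032: 27 days at 0.95% → £2923000 × 0.95% × 27/366 = £2048.4959
12 July – 10 September 2032: 61 days at 3.65% → £2923000 × 3.65% × 61/366 = £17781.5833
Total = £19830.0792

£19830.08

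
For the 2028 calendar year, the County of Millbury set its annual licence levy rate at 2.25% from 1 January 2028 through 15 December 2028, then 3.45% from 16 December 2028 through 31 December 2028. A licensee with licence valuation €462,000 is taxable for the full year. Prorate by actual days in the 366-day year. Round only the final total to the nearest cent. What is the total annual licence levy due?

1 January – 15 December 2028: 350 days at 2.25% → €462,000 × 2.25% × 350/366 = €9,940.5738
16 December – 31 December 2028: 16 days at 3.45% → €462,000 × 3.45% × 16/366 = €696.7869
Total = €10,637.3607

€10,637.36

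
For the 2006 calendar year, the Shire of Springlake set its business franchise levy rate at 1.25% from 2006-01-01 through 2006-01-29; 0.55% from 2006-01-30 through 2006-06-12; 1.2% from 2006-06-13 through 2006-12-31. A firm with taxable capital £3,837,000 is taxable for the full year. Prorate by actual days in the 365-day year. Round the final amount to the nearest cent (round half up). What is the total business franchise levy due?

£37,040.19

2006-01-01 to 2006-01-29: 29 days at 1.25% → £3,837,000 × 1.25% × 29/365 = £3,810.7192
2006-01-30 to 2006-06-12: 134 days at 0.55% → £3,837,000 × 0.55% × 134/365 = £7,747.5863
2006-06-13 to 2006-12-31: 202 days at 1.2% → £3,837,000 × 1.2% × 202/365 = £25,481.8849
Total = £37,040.1904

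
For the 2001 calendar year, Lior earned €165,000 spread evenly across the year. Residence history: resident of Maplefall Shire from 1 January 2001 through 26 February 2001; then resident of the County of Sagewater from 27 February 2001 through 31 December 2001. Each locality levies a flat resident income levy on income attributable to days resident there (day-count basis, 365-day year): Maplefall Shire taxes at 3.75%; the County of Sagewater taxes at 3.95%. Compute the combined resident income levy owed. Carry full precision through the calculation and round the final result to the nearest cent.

€6,465.97

Maplefall Shire, 1 January – 26 February 2001: 57 days → €165,000 × 3.75% × 57/365 = €966.2671
The County of Sagewater, 27 February – 31 December 2001: 308 days → €165,000 × 3.95% × 308/365 = €5,499.6986
Total = €6,465.9658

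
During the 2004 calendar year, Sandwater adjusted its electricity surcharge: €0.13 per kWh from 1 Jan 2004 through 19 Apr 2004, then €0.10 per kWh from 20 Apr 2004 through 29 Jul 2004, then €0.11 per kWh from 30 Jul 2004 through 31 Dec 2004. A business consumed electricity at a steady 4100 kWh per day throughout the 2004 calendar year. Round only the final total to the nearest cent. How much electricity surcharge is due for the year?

1 Jan – 19 Apr 2004: 110 days × 4100 kWh/day = 451,000 kWh at €0.13/kWh → €58630.00
20 Apr – 29 Jul 2004: 101 days × 4100 kWh/day = 414,100 kWh at €0.10/kWh → €41410.00
30 Jul – 31 Dec 2004: 155 days × 4100 kWh/day = 635,500 kWh at €0.11/kWh → €69905.00

€169945.00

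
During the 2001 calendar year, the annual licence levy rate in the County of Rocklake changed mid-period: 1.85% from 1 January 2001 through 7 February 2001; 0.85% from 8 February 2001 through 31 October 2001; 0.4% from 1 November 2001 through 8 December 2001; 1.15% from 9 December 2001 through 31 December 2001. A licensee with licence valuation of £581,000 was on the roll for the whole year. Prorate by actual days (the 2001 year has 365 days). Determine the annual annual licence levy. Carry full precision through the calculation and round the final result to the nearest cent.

£5,381.02

1 January – 7 February 2001: 38 days at 1.85% → £581,000 × 1.85% × 38/365 = £1,119.0219
8 February – 31 October 2001: 266 days at 0.85% → £581,000 × 0.85% × 266/365 = £3,599.0164
1 November – 8 December 2001: 38 days at 0.4% → £581,000 × 0.4% × 38/365 = £241.9507
9 December – 31 December 2001: 23 days at 1.15% → £581,000 × 1.15% × 23/365 = £421.0260
Total = £5,381.0151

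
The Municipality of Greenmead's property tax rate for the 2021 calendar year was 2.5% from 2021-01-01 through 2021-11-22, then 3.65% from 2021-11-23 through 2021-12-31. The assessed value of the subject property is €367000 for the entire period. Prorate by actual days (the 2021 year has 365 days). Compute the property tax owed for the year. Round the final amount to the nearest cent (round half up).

2021-01-01 to 2021-11-22: 326 days at 2.5% → €367000 × 2.5% × 326/365 = €8194.6575
2021-11-23 to 2021-12-31: 39 days at 3.65% → €367000 × 3.65% × 39/365 = €1431.3000
Total = €9625.9575

€9625.96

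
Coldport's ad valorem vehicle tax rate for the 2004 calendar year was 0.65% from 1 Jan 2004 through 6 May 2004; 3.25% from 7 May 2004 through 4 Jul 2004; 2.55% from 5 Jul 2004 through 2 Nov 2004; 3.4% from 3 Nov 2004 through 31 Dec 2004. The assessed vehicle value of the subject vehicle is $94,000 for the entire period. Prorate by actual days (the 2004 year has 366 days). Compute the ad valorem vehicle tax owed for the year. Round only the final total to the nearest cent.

$2,012.14

1 Jan – 6 May 2004: 127 days at 0.65% → $94,000 × 0.65% × 127/366 = $212.0137
7 May – 4 Jul 2004: 59 days at 3.25% → $94,000 × 3.25% × 59/366 = $492.4727
5 Jul – 2 Nov 2004: 121 days at 2.55% → $94,000 × 2.55% × 121/366 = $792.4508
3 Nov – 31 Dec 2004: 59 days at 3.4% → $94,000 × 3.4% × 59/366 = $515.2022
Total = $2,012.1393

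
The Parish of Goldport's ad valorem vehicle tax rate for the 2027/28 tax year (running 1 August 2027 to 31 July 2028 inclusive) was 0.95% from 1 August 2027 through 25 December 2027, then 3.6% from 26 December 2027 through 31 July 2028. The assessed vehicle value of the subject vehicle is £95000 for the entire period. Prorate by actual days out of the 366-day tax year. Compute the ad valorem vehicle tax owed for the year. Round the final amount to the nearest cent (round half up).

£2408.87

1 August – 25 December 2027: 147 days at 0.95% → £95000 × 0.95% × 147/366 = £362.4795
26 December 2027 – 31 July 2028: 219 days at 3.6% → £95000 × 3.6% × 219/366 = £2046.3934
Total = £2408.8730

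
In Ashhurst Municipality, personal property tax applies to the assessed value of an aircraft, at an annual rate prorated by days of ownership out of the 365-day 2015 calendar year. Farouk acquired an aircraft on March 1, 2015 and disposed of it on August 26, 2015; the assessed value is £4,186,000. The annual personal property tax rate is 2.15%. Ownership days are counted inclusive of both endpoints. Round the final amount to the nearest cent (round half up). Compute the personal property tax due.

Days held (March 1 – August 26, 2015): 179 out of 365
Tax = £4,186,000 × 2.15% × 179/365 = £44,136.4959

£44,136.50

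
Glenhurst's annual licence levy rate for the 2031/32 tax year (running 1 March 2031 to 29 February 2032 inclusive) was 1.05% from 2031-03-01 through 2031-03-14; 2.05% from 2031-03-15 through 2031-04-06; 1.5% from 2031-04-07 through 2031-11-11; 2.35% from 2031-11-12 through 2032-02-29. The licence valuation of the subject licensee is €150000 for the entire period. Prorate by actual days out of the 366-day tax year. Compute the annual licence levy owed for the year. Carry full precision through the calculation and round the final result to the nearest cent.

2031-03-01 to 2031-03-14: 14 days at 1.05% → €150000 × 1.05% × 14/366 = €60.2459
2031-03-15 to 2031-04-06: 23 days at 2.05% → €150000 × 2.05% × 23/366 = €193.2377
2031-04-07 to 2031-11-11: 219 days at 1.5% → €150000 × 1.5% × 219/366 = €1346.3115
2031-11-12 to 2032-02-29: 110 days at 2.35% → €150000 × 2.35% × 110/366 = €1059.4262
Total = €2659.2213

€2659.22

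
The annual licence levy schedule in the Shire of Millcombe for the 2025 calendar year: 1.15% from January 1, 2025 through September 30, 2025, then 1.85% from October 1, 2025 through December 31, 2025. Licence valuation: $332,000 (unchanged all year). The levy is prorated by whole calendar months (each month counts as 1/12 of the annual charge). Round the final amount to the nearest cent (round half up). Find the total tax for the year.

$4,399.00

January 1 – September 30, 2025: 9 months at 1.15% → $332,000 × 1.15% × 9/12 = $2,863.5000
October 1 – December 31, 2025: 3 months at 1.85% → $332,000 × 1.85% × 3/12 = $1,535.5000
Total = $4,399.0000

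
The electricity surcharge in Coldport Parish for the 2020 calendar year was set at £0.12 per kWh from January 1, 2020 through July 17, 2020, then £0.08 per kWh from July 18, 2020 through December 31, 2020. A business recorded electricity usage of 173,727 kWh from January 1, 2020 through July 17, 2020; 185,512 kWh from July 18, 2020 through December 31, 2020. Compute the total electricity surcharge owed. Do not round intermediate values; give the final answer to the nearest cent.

£35,688.20

January 1 – July 17, 2020: 173,727 kWh at £0.12/kWh → £20,847.24
July 18 – December 31, 2020: 185,512 kWh at £0.08/kWh → £14,840.96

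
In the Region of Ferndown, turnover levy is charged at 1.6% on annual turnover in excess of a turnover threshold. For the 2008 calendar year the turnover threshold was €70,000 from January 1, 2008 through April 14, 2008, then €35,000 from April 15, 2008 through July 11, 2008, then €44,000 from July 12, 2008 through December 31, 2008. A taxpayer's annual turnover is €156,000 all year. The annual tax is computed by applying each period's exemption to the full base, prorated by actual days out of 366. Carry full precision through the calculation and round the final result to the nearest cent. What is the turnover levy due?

€1,707.28

January 1 – April 14, 2008: 105 days, exemption €70,000 → (€156,000 − €70,000) × 1.6% × 105/366 = €394.7541
April 15 – July 11, 2008: 88 days, exemption €35,000 → (€156,000 − €35,000) × 1.6% × 88/366 = €465.4863
July 12 – December 31, 2008: 173 days, exemption €44,000 → (€156,000 − €44,000) × 1.6% × 173/366 = €847.0383
Total = €1,707.2787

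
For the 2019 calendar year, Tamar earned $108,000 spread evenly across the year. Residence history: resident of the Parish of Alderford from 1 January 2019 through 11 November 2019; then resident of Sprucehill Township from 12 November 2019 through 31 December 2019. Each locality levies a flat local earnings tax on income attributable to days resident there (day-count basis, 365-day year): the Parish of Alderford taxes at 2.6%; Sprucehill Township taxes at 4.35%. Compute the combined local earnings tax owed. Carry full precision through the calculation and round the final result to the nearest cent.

$3,066.90

The Parish of Alderford, 1 January – 11 November 2019: 315 days → $108,000 × 2.6% × 315/365 = $2,423.3425
Sprucehill Township, 12 November – 31 December 2019: 50 days → $108,000 × 4.35% × 50/365 = $643.5616
Total = $3,066.9041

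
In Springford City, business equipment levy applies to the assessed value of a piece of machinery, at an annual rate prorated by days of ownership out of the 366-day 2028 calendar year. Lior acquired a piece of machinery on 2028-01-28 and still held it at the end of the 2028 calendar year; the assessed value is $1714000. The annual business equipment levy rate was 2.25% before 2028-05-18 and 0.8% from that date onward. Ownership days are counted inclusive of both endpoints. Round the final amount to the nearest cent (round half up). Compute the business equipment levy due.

2028-01-28 to 2028-05-17: 111 days at 2.25% → $1714000 × 2.25% × 111/366 = $11695.9426
2028-05-18 to 2028-12-31: 228 days at 0.8% → $1714000 × 0.8% × 228/366 = $8541.9016
Total = $20237.8443

$20237.84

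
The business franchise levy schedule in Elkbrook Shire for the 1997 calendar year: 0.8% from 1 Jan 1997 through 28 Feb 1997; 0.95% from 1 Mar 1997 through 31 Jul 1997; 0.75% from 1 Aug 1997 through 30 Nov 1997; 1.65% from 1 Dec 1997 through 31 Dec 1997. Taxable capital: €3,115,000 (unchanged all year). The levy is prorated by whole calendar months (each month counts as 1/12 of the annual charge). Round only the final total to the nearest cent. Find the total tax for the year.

€28,554.17

1 Jan – 28 Feb 1997: 2 months at 0.8% → €3,115,000 × 0.8% × 2/12 = €4,153.3333
1 Mar – 31 Jul 1997: 5 months at 0.95% → €3,115,000 × 0.95% × 5/12 = €12,330.2083
1 Aug – 30 Nov 1997: 4 months at 0.75% → €3,115,000 × 0.75% × 4/12 = €7,787.5000
1 Dec – 31 Dec 1997: 1 month at 1.65% → €3,115,000 × 1.65% × 1/12 = €4,283.1250
Total = €28,554.1667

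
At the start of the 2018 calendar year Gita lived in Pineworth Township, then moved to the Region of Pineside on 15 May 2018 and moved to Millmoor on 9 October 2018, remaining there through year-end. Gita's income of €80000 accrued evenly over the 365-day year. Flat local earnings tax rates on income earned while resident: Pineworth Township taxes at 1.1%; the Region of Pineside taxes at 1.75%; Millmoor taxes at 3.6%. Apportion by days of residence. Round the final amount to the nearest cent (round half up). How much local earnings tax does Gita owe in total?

Pineworth Township, 1 January – 14 May 2018: 134 days → €80000 × 1.1% × 134/365 = €323.0685
The Region of Pineside, 15 May – 8 October 2018: 147 days → €80000 × 1.75% × 147/365 = €563.8356
Millmoor, 9 October – 31 December 2018: 84 days → €80000 × 3.6% × 84/365 = €662.7945
Total = €1549.6986

€1549.70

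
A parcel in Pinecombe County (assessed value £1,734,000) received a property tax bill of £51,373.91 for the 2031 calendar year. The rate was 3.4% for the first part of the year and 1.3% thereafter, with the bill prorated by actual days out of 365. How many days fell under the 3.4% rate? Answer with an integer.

289 days

Let d = days at the first rate; then 365 − d days at the second rate.
£1,734,000 × [3.4%·d + 1.3%·(365−d)] / 365 = £51,373.91
Solving gives d = 289, so the new rate took effect on 17 October 2031.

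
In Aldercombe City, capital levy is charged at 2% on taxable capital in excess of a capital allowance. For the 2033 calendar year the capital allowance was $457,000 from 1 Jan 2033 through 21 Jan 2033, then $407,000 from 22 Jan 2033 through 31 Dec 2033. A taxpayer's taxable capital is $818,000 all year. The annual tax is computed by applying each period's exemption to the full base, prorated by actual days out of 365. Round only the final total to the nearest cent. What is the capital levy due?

$8,162.47

1 Jan – 21 Jan 2033: 21 days, exemption $457,000 → ($818,000 − $457,000) × 2% × 21/365 = $415.3973
22 Jan – 31 Dec 2033: 344 days, exemption $407,000 → ($818,000 − $407,000) × 2% × 344/365 = $7,747.0685
Total = $8,162.4658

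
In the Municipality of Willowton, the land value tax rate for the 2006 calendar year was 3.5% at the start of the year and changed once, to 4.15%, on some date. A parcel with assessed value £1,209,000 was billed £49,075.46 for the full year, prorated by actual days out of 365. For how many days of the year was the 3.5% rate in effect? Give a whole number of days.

Let d = days at the first rate; then 365 − d days at the second rate.
£1,209,000 × [3.5%·d + 4.15%·(365−d)] / 365 = £49,075.46
Solving gives d = 51, so the new rate took effect on February 21, 2006.

51 days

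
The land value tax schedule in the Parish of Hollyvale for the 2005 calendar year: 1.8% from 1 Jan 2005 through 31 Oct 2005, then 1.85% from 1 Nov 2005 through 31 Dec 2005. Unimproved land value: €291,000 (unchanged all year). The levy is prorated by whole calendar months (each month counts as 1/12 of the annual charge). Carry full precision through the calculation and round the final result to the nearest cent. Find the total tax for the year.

€5,262.25

1 Jan – 31 Oct 2005: 10 months at 1.8% → €291,000 × 1.8% × 10/12 = €4,365.0000
1 Nov – 31 Dec 2005: 2 months at 1.85% → €291,000 × 1.85% × 2/12 = €897.2500
Total = €5,262.2500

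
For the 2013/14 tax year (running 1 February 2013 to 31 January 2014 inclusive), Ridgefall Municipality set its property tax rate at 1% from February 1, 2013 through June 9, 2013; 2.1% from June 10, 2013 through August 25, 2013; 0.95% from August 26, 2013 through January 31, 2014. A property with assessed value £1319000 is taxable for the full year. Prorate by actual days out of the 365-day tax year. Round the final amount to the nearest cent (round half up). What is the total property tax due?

£15963.51

February 1 – June 9, 2013: 129 days at 1% → £1319000 × 1% × 129/365 = £4661.6712
June 10 – August 25, 2013: 77 days at 2.1% → £1319000 × 2.1% × 77/365 = £5843.3507
August 26, 2013 – January 31, 2014: 159 days at 0.95% → £1319000 × 0.95% × 159/365 = £5458.4918
Total = £15963.5137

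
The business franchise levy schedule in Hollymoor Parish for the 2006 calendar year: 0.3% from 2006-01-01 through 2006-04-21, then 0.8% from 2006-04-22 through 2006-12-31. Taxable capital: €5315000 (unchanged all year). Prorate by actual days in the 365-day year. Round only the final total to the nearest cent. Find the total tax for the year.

€34438.29

2006-01-01 to 2006-04-21: 111 days at 0.3% → €5315000 × 0.3% × 111/365 = €4849.0274
2006-04-22 to 2006-12-31: 254 days at 0.8% → €5315000 × 0.8% × 254/365 = €29589.2603
Total = €34438.2877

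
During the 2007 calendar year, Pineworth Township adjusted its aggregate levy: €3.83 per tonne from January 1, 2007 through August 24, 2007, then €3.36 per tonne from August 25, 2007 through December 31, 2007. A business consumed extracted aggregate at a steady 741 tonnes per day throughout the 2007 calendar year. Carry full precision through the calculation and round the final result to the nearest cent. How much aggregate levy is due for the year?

January 1 – August 24, 2007: 236 days × 741 tonnes/day = 174,876 tonnes at €3.83/tonne → €669,775.08
August 25 – December 31, 2007: 129 days × 741 tonnes/day = 95,589 tonnes at €3.36/tonne → €321,179.04

€990,954.12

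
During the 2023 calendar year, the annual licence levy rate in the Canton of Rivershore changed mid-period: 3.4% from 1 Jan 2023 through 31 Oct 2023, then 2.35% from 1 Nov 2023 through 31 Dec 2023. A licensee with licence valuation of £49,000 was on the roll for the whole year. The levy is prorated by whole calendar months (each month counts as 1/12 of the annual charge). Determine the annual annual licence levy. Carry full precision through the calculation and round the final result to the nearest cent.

£1,580.25

1 Jan – 31 Oct 2023: 10 months at 3.4% → £49,000 × 3.4% × 10/12 = £1,388.3333
1 Nov – 31 Dec 2023: 2 months at 2.35% → £49,000 × 2.35% × 2/12 = £191.9167
Total = £1,580.2500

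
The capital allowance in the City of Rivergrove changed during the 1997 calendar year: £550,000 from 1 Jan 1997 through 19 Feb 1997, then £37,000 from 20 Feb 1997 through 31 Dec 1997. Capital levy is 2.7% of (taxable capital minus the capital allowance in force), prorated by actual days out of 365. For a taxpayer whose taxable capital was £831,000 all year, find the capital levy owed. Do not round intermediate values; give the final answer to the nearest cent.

1 Jan – 19 Feb 1997: 50 days, exemption £550,000 → (£831,000 − £550,000) × 2.7% × 50/365 = £1,039.3151
20 Feb – 31 Dec 1997: 315 days, exemption £37,000 → (£831,000 − £37,000) × 2.7% × 315/365 = £18,501.2877
Total = £19,540.6027

£19,540.60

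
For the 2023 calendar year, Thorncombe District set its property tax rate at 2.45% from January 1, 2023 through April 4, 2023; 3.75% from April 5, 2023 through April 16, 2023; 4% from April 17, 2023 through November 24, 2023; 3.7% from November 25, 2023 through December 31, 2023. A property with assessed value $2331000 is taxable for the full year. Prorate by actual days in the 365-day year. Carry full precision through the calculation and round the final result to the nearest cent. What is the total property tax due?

$83034.69

January 1 – April 4, 2023: 94 days at 2.45% → $2331000 × 2.45% × 94/365 = $14707.6521
April 5 – April 16, 2023: 12 days at 3.75% → $2331000 × 3.75% × 12/365 = $2873.8356
April 17 – November 24, 2023: 222 days at 4% → $2331000 × 4% × 222/365 = $56710.3562
November 25 – December 31, 2023: 37 days at 3.7% → $2331000 × 3.7% × 37/365 = $8742.8466
Total = $83034.6904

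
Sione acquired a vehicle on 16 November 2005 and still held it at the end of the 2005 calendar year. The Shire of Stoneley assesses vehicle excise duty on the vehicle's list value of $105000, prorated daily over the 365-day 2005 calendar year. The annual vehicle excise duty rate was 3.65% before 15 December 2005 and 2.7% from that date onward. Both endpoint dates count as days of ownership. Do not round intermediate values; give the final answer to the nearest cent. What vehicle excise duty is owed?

$436.54

16 November – 14 December 2005: 29 days at 3.65% → $105000 × 3.65% × 29/365 = $304.5000
15 December – 31 December 2005: 17 days at 2.7% → $105000 × 2.7% × 17/365 = $132.0411
Total = $436.5411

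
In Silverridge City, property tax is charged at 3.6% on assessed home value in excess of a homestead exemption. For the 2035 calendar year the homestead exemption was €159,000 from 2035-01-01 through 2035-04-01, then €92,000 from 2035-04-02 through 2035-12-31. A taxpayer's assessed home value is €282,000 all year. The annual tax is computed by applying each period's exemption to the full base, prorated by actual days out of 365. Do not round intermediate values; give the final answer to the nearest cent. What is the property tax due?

€6,238.65

2035-01-01 to 2035-04-01: 91 days, exemption €159,000 → (€282,000 − €159,000) × 3.6% × 91/365 = €1,103.9671
2035-04-02 to 2035-12-31: 274 days, exemption €92,000 → (€282,000 − €92,000) × 3.6% × 274/365 = €5,134.6849
Total = €6,238.6521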